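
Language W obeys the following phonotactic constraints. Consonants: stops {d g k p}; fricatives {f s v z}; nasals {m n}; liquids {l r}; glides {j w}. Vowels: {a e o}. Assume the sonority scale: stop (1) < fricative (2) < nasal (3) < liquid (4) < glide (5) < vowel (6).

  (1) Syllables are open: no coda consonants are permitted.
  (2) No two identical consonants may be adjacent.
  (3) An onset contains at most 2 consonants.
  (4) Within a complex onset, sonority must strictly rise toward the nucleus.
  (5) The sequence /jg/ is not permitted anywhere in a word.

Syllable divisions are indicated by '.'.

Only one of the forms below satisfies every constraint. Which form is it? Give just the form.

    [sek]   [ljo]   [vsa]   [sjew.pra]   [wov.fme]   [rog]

[ljo]

[sek] — violates constraint 1: syllable 1 coda /k/ has 1 consonant (> 0) → not permitted
[ljo] — σ1 onset /lj/ (4→5 rises), coda /∅/ ok → permitted
[vsa] — violates constraint 4: syllable 1 onset /vs/: /v/ (fricative, 2) → /s/ (fricative, 2) does not rise → not permitted
[sjew.pra] — violates constraint 1: syllable 1 coda /w/ has 1 consonant (> 0) → not permitted
[wov.fme] — violates constraint 1: syllable 1 coda /v/ has 1 consonant (> 0) → not permitted
[rog] — violates constraint 1: syllable 1 coda /g/ has 1 consonant (> 0) → not permitted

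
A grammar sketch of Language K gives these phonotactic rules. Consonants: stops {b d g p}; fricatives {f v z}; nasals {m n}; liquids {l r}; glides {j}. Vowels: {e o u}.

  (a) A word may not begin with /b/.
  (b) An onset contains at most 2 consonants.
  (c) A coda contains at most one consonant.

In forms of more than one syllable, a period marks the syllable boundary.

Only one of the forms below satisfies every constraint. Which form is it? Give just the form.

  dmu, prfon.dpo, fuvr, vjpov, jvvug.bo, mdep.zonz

dmu — σ1 onset /dm/ (2C), coda /∅/ ok → licit
prfon.dpo — violates constraint (b): syllable 1 onset /prf/ has 3 consonants (> 2) → illicit
fuvr — violates constraint (c): syllable 1 coda /vr/ has 2 consonants (> 1) → illicit
vjpov — violates constraint (b): syllable 1 onset /vjp/ has 3 consonants (> 2) → illicit
jvvug.bo — violates constraint (b): syllable 1 onset /jvv/ has 3 consonants (> 2) → illicit
mdep.zonz — violates constraint (c): syllable 2 coda /nz/ has 2 consonants (> 1) → illicit

dmu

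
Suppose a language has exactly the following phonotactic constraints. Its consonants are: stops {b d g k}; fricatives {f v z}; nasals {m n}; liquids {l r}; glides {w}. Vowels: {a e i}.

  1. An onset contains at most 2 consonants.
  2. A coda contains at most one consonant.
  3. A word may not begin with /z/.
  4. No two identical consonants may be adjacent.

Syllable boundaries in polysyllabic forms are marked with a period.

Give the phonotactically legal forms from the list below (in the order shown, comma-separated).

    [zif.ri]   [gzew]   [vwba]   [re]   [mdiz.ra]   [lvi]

[zif.ri] — violates constraint 3: word begins with /z/ → phonotactically illegal
[gzew] — σ1 onset /gz/ (2C), coda /w/ ok → phonotactically legal
[vwba] — violates constraint 1: syllable 1 onset /vwb/ has 3 consonants (> 2) → phonotactically illegal
[re] — σ1 onset /r/, coda /∅/ ok → phonotactically legal
[mdiz.ra] — σ1 onset /md/ (2C), coda /z/ ok; σ2 onset /r/, coda /∅/ ok → phonotactically legal
[lvi] — σ1 onset /lv/ (2C), coda /∅/ ok → phonotactically legal

[gzew], [re], [mdiz.ra], [lvi]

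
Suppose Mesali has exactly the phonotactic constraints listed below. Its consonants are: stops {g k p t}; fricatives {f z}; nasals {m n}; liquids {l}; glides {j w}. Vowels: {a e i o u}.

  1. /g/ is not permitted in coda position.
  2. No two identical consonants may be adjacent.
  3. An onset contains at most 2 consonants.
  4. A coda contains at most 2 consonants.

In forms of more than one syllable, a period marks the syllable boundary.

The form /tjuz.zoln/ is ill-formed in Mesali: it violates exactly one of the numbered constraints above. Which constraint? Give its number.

/tjuz.zoln/: adjacent identical consonants /zz/.
This is a violation of constraint 2: "No two identical consonants may be adjacent."
The remaining constraints (1, 3, 4) are satisfied.

2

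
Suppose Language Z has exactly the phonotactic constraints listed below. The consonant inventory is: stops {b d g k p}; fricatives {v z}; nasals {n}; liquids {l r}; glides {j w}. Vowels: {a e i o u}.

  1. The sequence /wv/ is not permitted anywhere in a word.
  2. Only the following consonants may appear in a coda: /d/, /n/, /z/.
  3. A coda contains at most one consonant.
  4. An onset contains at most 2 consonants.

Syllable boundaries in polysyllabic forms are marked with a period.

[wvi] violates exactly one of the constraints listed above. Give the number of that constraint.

1

[wvi]: contains banned sequence /wv/.
This is a violation of constraint 1: "The sequence /wv/ is not permitted anywhere in a word."
The remaining constraints (2, 3, 4) are satisfied.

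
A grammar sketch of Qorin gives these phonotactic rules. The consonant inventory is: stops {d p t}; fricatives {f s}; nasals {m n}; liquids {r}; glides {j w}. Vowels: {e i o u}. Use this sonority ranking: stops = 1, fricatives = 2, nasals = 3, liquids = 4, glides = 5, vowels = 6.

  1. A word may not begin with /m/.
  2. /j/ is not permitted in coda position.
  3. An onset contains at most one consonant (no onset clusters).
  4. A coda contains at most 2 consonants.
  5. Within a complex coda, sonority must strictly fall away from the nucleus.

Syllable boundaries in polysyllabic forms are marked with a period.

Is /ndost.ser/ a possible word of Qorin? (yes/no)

no

/ndost.ser/ — violates constraint 3: syllable 1 onset /nd/ has 2 consonants (> 1) → phonotactically illegal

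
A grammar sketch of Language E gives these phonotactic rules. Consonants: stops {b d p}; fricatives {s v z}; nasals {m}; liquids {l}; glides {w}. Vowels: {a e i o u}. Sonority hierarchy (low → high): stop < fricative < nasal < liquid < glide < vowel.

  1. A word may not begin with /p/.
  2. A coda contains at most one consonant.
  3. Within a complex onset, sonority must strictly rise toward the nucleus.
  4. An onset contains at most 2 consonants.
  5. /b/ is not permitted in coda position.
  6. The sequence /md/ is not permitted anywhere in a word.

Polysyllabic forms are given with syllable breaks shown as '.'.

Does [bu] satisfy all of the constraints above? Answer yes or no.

yes

[bu] — σ1 onset /b/, coda /∅/ ok → well-formed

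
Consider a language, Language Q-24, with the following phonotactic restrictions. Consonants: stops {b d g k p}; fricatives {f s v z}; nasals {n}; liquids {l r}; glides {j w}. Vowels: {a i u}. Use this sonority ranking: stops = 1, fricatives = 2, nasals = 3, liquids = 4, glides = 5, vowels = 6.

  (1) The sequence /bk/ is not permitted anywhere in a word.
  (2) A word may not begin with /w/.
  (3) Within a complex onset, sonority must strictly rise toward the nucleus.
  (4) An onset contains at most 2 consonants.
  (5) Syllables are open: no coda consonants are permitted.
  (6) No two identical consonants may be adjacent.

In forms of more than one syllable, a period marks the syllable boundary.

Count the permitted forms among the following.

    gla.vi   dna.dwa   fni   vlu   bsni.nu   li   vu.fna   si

gla.vi — σ1 onset /gl/ (1→4 rises), coda /∅/ ok; σ2 onset /v/, coda /∅/ ok → permitted
dna.dwa — σ1 onset /dn/ (1→3 rises), coda /∅/ ok; σ2 onset /dw/ (1→5 rises), coda /∅/ ok → permitted
fni — σ1 onset /fn/ (2→3 rises), coda /∅/ ok → permitted
vlu — σ1 onset /vl/ (2→4 rises), coda /∅/ ok → permitted
bsni.nu — violates constraint 4: syllable 1 onset /bsn/ has 3 consonants (> 2) → not permitted
li — σ1 onset /l/, coda /∅/ ok → permitted
vu.fna — σ1 onset /v/, coda /∅/ ok; σ2 onset /fn/ (2→3 rises), coda /∅/ ok → permitted
si — σ1 onset /s/, coda /∅/ ok → permitted
Permitted: gla.vi, dna.dwa, fni, vlu, li, vu.fna, si → 7.

7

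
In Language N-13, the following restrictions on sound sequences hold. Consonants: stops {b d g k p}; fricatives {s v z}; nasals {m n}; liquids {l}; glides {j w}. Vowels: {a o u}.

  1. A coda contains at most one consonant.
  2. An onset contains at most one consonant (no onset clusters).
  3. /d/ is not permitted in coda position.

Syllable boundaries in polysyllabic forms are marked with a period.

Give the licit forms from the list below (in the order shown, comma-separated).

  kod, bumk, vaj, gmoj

vaj

kod — violates constraint 3: syllable 1 coda contains /d/ → illicit
bumk — violates constraint 1: syllable 1 coda /mk/ has 2 consonants (> 1) → illicit
vaj — σ1 onset /v/, coda /j/ ok → licit
gmoj — violates constraint 2: syllable 1 onset /gm/ has 2 consonants (> 1) → illicit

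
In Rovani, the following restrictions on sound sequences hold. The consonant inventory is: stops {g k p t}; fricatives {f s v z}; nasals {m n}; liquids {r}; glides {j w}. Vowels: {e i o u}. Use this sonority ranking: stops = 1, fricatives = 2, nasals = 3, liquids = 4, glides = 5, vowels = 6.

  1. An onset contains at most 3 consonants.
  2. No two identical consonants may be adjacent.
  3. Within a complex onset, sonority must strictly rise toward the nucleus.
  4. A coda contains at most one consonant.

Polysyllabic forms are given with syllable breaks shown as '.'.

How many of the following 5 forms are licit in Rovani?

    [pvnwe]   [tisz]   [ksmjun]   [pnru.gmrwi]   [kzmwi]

[pvnwe] — violates constraint 1: syllable 1 onset /pvnw/ has 4 consonants (> 3) → illicit
[tisz] — violates constraint 4: syllable 1 coda /sz/ has 2 consonants (> 1) → illicit
[ksmjun] — violates constraint 1: syllable 1 onset /ksmj/ has 4 consonants (> 3) → illicit
[pnru.gmrwi] — violates constraint 1: syllable 2 onset /gmrw/ has 4 consonants (> 3) → illicit
[kzmwi] — violates constraint 1: syllable 1 onset /kzmw/ has 4 consonants (> 3) → illicit
No form is licit → 0.

0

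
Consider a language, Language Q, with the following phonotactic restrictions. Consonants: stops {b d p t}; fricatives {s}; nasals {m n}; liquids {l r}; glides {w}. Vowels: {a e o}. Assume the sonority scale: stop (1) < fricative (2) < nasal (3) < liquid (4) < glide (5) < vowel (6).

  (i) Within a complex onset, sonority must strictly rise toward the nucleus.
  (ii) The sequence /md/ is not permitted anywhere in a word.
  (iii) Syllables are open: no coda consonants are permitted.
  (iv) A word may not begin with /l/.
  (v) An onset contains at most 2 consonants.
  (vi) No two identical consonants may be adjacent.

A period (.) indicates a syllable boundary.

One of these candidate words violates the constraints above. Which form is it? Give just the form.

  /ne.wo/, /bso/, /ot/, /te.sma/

/ot/

/ne.wo/ — σ1 onset /n/, coda /∅/ ok; σ2 onset /w/, coda /∅/ ok → licit
/bso/ — σ1 onset /bs/ (1→2 rises), coda /∅/ ok → licit
/ot/ — violates constraint (iii): syllable 1 coda /t/ has 1 consonant (> 0) → illicit
/te.sma/ — σ1 onset /t/, coda /∅/ ok; σ2 onset /sm/ (2→3 rises), coda /∅/ ok → licit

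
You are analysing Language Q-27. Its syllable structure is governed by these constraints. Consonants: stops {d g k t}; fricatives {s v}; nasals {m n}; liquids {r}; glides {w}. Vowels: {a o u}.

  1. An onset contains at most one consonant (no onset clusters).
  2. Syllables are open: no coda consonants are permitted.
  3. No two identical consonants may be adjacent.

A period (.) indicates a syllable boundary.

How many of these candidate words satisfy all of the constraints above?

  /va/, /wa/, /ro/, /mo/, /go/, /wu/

6

/va/ — σ1 onset /v/, coda /∅/ ok → well-formed
/wa/ — σ1 onset /w/, coda /∅/ ok → well-formed
/ro/ — σ1 onset /r/, coda /∅/ ok → well-formed
/mo/ — σ1 onset /m/, coda /∅/ ok → well-formed
/go/ — σ1 onset /g/, coda /∅/ ok → well-formed
/wu/ — σ1 onset /w/, coda /∅/ ok → well-formed
Well-formed: /va/, /wa/, /ro/, /mo/, /go/, /wu/ → 6.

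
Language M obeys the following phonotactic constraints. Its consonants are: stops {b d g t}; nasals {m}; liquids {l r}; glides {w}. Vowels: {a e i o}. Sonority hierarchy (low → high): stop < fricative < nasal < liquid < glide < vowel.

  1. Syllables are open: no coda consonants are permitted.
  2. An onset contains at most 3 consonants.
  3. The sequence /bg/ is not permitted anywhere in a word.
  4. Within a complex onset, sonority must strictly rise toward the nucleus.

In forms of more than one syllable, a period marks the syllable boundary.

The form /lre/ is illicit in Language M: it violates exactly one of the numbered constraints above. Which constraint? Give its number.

4

/lre/: syllable 1 onset /lr/: /l/ (liquid, 4) → /r/ (liquid, 4) does not rise.
This is a violation of constraint 4: "Within a complex onset, sonority must strictly rise toward the nucleus."
The remaining constraints (1, 2, 3) are satisfied.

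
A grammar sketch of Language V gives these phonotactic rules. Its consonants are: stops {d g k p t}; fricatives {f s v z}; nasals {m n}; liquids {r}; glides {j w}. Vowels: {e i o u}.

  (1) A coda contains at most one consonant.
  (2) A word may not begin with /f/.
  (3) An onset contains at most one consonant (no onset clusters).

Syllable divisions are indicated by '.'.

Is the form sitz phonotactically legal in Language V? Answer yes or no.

sitz — violates constraint 1: syllable 1 coda /tz/ has 2 consonants (> 1) → phonotactically illegal

no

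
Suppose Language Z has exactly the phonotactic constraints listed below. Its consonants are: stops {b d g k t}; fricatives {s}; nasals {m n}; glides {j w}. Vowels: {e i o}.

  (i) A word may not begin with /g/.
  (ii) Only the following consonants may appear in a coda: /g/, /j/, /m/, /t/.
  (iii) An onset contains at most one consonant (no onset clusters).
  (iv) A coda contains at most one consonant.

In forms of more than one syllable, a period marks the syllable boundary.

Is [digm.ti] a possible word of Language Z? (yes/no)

no

[digm.ti] — violates constraint (iv): syllable 1 coda /gm/ has 2 consonants (> 1) → illicit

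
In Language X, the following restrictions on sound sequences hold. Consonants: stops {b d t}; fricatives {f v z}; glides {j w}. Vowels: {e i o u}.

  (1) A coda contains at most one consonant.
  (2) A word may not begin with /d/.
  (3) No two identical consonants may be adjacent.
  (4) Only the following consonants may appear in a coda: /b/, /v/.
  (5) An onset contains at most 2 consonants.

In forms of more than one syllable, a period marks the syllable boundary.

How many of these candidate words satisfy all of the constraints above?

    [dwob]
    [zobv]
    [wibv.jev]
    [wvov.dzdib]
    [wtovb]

0

[dwob] — violates constraint 2: word begins with /d/ → not permitted
[zobv] — violates constraint 1: syllable 1 coda /bv/ has 2 consonants (> 1) → not permitted
[wibv.jev] — violates constraint 1: syllable 1 coda /bv/ has 2 consonants (> 1) → not permitted
[wvov.dzdib] — violates constraint 5: syllable 2 onset /dzd/ has 3 consonants (> 2) → not permitted
[wtovb] — violates constraint 1: syllable 1 coda /vb/ has 2 consonants (> 1) → not permitted
No form is permitted → 0.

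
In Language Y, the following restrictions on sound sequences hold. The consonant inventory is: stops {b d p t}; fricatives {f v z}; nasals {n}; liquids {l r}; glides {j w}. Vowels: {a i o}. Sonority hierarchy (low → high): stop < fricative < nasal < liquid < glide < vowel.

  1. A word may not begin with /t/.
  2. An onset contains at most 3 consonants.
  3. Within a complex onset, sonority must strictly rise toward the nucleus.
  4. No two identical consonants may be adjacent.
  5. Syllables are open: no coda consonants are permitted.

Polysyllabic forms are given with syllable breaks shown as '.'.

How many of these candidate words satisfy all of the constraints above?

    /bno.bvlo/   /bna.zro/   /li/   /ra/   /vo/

/bno.bvlo/ — σ1 onset /bn/ (1→3 rises), coda /∅/ ok; σ2 onset /bvl/ (1→2→4 rises), coda /∅/ ok → licit
/bna.zro/ — σ1 onset /bn/ (1→3 rises), coda /∅/ ok; σ2 onset /zr/ (2→4 rises), coda /∅/ ok → licit
/li/ — σ1 onset /l/, coda /∅/ ok → licit
/ra/ — σ1 onset /r/, coda /∅/ ok → licit
/vo/ — σ1 onset /v/, coda /∅/ ok → licit
Licit: /bno.bvlo/, /bna.zro/, /li/, /ra/, /vo/ → 5.

5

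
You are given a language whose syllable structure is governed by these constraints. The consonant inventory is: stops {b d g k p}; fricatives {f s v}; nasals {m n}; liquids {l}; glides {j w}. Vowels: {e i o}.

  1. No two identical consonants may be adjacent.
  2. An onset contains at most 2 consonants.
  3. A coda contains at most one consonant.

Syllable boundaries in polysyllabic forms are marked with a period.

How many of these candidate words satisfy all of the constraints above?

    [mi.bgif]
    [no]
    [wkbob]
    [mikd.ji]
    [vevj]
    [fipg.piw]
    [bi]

[mi.bgif] — σ1 onset /m/, coda /∅/ ok; σ2 onset /bg/ (2C), coda /f/ ok → permitted
[no] — σ1 onset /n/, coda /∅/ ok → permitted
[wkbob] — violates constraint 2: syllable 1 onset /wkb/ has 3 consonants (> 2) → not permitted
[mikd.ji] — violates constraint 3: syllable 1 coda /kd/ has 2 consonants (> 1) → not permitted
[vevj] — violates constraint 3: syllable 1 coda /vj/ has 2 consonants (> 1) → not permitted
[fipg.piw] — violates constraint 3: syllable 1 coda /pg/ has 2 consonants (> 1) → not permitted
[bi] — σ1 onset /b/, coda /∅/ ok → permitted
Permitted: [mi.bgif], [no], [bi] → 3.

3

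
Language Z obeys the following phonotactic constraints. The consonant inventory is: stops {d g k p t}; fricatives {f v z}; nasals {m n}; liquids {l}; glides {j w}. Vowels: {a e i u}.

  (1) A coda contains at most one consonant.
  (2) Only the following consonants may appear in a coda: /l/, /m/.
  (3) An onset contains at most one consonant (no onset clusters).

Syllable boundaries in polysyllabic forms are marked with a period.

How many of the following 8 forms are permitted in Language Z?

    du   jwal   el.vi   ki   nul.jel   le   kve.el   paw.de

du — σ1 onset /d/, coda /∅/ ok → permitted
jwal — violates constraint 3: syllable 1 onset /jw/ has 2 consonants (> 1) → not permitted
el.vi — σ1 onset /∅/, coda /l/ ok; σ2 onset /v/, coda /∅/ ok → permitted
ki — σ1 onset /k/, coda /∅/ ok → permitted
nul.jel — σ1 onset /n/, coda /l/ ok; σ2 onset /j/, coda /l/ ok → permitted
le — σ1 onset /l/, coda /∅/ ok → permitted
kve.el — violates constraint 3: syllable 1 onset /kv/ has 2 consonants (> 1) → not permitted
paw.de — violates constraint 2: syllable 1 coda contains /w/, which is not a licensed coda consonant → not permitted
Permitted: du, el.vi, ki, nul.jel, le → 5.

5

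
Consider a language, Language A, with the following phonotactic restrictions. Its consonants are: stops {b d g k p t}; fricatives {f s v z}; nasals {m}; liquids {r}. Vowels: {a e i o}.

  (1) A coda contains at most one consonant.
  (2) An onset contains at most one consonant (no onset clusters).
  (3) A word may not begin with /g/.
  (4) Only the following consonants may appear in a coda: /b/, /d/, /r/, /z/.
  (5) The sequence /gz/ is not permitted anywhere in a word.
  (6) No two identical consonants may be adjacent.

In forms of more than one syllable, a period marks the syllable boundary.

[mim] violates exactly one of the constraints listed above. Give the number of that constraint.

4

[mim]: syllable 1 coda contains /m/, which is not a licensed coda consonant.
This is a violation of constraint 4: "Only the following consonants may appear in a coda: /b/, /d/, /r/, /z/."
The remaining constraints (1, 2, 3, 5, 6) are satisfied.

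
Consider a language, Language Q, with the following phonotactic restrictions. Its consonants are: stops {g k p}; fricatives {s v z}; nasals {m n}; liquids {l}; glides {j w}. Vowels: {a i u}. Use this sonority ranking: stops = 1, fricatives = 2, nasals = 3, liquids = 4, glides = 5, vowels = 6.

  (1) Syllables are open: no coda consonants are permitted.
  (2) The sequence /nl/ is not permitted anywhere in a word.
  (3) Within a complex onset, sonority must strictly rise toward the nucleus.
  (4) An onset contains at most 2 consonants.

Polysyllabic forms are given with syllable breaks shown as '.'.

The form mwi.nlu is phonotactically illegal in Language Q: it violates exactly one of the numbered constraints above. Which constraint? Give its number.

2

mwi.nlu: contains banned sequence /nl/.
This is a violation of constraint 2: "The sequence /nl/ is not permitted anywhere in a word."
The remaining constraints (1, 3, 4) are satisfied.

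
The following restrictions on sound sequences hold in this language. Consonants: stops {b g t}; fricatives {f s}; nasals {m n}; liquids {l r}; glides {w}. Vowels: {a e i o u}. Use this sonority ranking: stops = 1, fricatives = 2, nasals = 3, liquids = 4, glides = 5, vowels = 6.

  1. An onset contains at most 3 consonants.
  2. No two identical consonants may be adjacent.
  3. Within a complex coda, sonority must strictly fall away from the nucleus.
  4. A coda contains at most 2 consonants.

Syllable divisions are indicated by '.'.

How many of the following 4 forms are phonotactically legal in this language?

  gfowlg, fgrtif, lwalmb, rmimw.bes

gfowlg — violates constraint 4: syllable 1 coda /wlg/ has 3 consonants (> 2) → phonotactically illegal
fgrtif — violates constraint 1: syllable 1 onset /fgrt/ has 4 consonants (> 3) → phonotactically illegal
lwalmb — violates constraint 4: syllable 1 coda /lmb/ has 3 consonants (> 2) → phonotactically illegal
rmimw.bes — violates constraint 3: syllable 1 coda /mw/: /m/ (nasal, 3) → /w/ (glide, 5) does not fall → phonotactically illegal
No form is phonotactically legal → 0.

0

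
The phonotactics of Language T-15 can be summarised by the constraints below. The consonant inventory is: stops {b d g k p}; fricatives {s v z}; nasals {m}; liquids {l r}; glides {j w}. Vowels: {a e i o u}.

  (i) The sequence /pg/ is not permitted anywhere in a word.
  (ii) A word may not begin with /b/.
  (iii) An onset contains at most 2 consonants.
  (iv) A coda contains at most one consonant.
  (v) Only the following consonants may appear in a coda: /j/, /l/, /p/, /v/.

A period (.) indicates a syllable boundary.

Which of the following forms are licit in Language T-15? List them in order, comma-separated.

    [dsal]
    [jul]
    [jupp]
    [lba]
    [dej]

[dsal] — σ1 onset /ds/ (2C), coda /l/ ok → licit
[jul] — σ1 onset /j/, coda /l/ ok → licit
[jupp] — violates constraint (iv): syllable 1 coda /pp/ has 2 consonants (> 1) → illicit
[lba] — σ1 onset /lb/ (2C), coda /∅/ ok → licit
[dej] — σ1 onset /d/, coda /j/ ok → licit

[dsal], [jul], [lba], [dej]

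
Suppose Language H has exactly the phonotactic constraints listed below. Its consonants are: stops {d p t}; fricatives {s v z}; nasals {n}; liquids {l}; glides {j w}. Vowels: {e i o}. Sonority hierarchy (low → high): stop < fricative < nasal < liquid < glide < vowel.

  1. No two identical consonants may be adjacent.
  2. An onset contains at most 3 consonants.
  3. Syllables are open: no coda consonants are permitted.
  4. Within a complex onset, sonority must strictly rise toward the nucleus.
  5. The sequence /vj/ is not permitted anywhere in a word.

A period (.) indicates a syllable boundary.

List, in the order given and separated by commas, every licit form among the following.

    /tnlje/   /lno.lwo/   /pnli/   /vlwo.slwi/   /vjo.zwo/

/pnli/, /vlwo.slwi/

/tnlje/ — violates constraint 2: syllable 1 onset /tnlj/ has 4 consonants (> 3) → illicit
/lno.lwo/ — violates constraint 4: syllable 1 onset /ln/: /l/ (liquid, 4) → /n/ (nasal, 3) does not rise → illicit
/pnli/ — σ1 onset /pnl/ (1→3→4 rises), coda /∅/ ok → licit
/vlwo.slwi/ — σ1 onset /vlw/ (2→4→5 rises), coda /∅/ ok; σ2 onset /slw/ (2→4→5 rises), coda /∅/ ok → licit
/vjo.zwo/ — violates constraint 5: contains banned sequence /vj/ → illicit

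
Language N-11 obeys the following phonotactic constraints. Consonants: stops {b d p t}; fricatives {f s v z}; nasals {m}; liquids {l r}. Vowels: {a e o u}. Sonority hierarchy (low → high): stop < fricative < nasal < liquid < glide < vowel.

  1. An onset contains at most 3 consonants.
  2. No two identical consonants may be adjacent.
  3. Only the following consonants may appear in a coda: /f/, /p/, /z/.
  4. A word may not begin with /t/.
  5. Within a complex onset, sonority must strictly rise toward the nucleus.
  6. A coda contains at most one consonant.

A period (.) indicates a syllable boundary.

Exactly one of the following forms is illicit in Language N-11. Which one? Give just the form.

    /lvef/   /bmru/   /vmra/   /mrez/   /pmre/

/lvef/ — violates constraint 5: syllable 1 onset /lv/: /l/ (liquid, 4) → /v/ (fricative, 2) does not rise → illicit
/bmru/ — σ1 onset /bmr/ (1→3→4 rises), coda /∅/ ok → licit
/vmra/ — σ1 onset /vmr/ (2→3→4 rises), coda /∅/ ok → licit
/mrez/ — σ1 onset /mr/ (3→4 rises), coda /z/ ok → licit
/pmre/ — σ1 onset /pmr/ (1→3→4 rises), coda /∅/ ok → licit

/lvef/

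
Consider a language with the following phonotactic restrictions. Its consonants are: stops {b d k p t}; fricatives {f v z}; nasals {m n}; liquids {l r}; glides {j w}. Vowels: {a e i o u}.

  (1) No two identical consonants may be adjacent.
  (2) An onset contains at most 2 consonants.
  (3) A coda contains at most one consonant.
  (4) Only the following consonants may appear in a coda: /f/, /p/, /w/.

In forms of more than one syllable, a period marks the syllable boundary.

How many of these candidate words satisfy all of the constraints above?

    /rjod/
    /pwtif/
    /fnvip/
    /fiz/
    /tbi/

/rjod/ — violates constraint 4: syllable 1 coda contains /d/, which is not a licensed coda consonant → illicit
/pwtif/ — violates constraint 2: syllable 1 onset /pwt/ has 3 consonants (> 2) → illicit
/fnvip/ — violates constraint 2: syllable 1 onset /fnv/ has 3 consonants (> 2) → illicit
/fiz/ — violates constraint 4: syllable 1 coda contains /z/, which is not a licensed coda consonant → illicit
/tbi/ — σ1 onset /tb/ (2C), coda /∅/ ok → licit
Licit: /tbi/ → 1.

1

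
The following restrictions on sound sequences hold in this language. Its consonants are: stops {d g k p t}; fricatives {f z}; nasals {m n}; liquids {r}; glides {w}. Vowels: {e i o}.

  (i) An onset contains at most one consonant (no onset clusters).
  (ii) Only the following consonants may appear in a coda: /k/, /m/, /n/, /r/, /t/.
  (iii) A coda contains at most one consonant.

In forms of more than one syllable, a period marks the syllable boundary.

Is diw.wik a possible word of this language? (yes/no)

diw.wik — violates constraint (ii): syllable 1 coda contains /w/, which is not a licensed coda consonant → phonotactically illegal

no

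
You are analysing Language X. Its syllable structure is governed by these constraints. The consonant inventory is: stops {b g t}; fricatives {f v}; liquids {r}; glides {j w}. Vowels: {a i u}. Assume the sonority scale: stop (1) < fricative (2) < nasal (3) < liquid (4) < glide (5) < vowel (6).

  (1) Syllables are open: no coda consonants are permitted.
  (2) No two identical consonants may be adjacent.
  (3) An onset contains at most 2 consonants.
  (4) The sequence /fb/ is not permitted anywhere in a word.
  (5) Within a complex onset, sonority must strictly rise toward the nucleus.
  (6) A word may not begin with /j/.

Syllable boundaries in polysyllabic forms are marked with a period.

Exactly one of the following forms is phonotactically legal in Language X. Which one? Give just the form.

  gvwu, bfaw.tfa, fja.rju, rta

gvwu — violates constraint 3: syllable 1 onset /gvw/ has 3 consonants (> 2) → phonotactically illegal
bfaw.tfa — violates constraint 1: syllable 1 coda /w/ has 1 consonant (> 0) → phonotactically illegal
fja.rju — σ1 onset /fj/ (2→5 rises), coda /∅/ ok; σ2 onset /rj/ (4→5 rises), coda /∅/ ok → phonotactically legal
rta — violates constraint 5: syllable 1 onset /rt/: /r/ (liquid, 4) → /t/ (stop, 1) does not rise → phonotactically illegal

fja.rju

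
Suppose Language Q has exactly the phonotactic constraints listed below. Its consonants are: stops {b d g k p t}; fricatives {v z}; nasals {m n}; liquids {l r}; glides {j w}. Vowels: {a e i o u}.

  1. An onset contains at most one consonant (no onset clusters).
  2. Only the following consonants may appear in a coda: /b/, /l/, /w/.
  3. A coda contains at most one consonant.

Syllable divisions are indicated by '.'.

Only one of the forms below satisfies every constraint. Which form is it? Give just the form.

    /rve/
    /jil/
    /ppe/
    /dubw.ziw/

/rve/ — violates constraint 1: syllable 1 onset /rv/ has 2 consonants (> 1) → ill-formed
/jil/ — σ1 onset /j/, coda /l/ ok → well-formed
/ppe/ — violates constraint 1: syllable 1 onset /pp/ has 2 consonants (> 1) → ill-formed
/dubw.ziw/ — violates constraint 3: syllable 1 coda /bw/ has 2 consonants (> 1) → ill-formed

/jil/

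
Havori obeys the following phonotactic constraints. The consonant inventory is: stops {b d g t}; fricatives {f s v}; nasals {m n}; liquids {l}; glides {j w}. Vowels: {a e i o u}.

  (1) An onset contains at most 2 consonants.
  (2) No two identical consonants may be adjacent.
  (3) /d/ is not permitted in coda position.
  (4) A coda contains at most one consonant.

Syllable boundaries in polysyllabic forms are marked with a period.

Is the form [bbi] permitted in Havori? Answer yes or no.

[bbi] — violates constraint 2: adjacent identical consonants /bb/ → not permitted

no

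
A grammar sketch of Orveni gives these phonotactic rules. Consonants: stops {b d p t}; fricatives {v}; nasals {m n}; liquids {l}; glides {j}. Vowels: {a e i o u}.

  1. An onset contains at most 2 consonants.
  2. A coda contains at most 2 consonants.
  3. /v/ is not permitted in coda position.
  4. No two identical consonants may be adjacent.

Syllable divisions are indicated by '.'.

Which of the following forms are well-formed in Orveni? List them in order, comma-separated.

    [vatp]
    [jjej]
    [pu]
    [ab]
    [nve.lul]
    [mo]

[vatp], [pu], [ab], [nve.lul], [mo]

[vatp] — σ1 onset /v/, coda /tp/ (2C) ok → well-formed
[jjej] — violates constraint 4: adjacent identical consonants /jj/ → ill-formed
[pu] — σ1 onset /p/, coda /∅/ ok → well-formed
[ab] — σ1 onset /∅/, coda /b/ ok → well-formed
[nve.lul] — σ1 onset /nv/ (2C), coda /∅/ ok; σ2 onset /l/, coda /l/ ok → well-formed
[mo] — σ1 onset /m/, coda /∅/ ok → well-formed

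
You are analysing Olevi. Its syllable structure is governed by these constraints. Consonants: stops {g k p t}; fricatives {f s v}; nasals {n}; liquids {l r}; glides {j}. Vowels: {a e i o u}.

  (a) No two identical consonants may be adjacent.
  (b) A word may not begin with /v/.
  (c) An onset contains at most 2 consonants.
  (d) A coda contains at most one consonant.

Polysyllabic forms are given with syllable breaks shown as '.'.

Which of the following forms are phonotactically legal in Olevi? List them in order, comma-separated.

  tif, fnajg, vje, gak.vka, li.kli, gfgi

tif — σ1 onset /t/, coda /f/ ok → phonotactically legal
fnajg — violates constraint (d): syllable 1 coda /jg/ has 2 consonants (> 1) → phonotactically illegal
vje — violates constraint (b): word begins with /v/ → phonotactically illegal
gak.vka — σ1 onset /g/, coda /k/ ok; σ2 onset /vk/ (2C), coda /∅/ ok → phonotactically legal
li.kli — σ1 onset /l/, coda /∅/ ok; σ2 onset /kl/ (2C), coda /∅/ ok → phonotactically legal
gfgi — violates constraint (c): syllable 1 onset /gfg/ has 3 consonants (> 2) → phonotactically illegal

tif, gak.vka, li.kli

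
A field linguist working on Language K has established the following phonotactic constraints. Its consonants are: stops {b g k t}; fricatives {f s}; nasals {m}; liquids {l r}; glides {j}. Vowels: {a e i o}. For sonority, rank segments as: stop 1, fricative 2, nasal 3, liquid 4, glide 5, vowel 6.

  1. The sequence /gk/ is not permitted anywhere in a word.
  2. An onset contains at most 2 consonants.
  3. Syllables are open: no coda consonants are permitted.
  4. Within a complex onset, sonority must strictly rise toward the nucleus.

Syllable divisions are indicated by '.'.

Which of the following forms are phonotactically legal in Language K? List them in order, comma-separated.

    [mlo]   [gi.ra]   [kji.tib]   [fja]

[mlo], [gi.ra], [fja]

[mlo] — σ1 onset /ml/ (3→4 rises), coda /∅/ ok → phonotactically legal
[gi.ra] — σ1 onset /g/, coda /∅/ ok; σ2 onset /r/, coda /∅/ ok → phonotactically legal
[kji.tib] — violates constraint 3: syllable 2 coda /b/ has 1 consonant (> 0) → phonotactically illegal
[fja] — σ1 onset /fj/ (2→5 rises), coda /∅/ ok → phonotactically legal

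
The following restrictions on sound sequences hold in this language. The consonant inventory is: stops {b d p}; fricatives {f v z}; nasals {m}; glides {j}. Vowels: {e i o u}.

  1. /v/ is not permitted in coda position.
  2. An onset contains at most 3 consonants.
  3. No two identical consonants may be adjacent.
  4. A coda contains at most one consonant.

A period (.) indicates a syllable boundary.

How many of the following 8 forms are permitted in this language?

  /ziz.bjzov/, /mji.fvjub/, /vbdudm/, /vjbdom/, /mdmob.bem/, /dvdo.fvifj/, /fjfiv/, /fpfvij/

/ziz.bjzov/ — violates constraint 1: syllable 2 coda contains /v/ → not permitted
/mji.fvjub/ — σ1 onset /mj/ (2C), coda /∅/ ok; σ2 onset /fvj/ (3C), coda /b/ ok → permitted
/vbdudm/ — violates constraint 4: syllable 1 coda /dm/ has 2 consonants (> 1) → not permitted
/vjbdom/ — violates constraint 2: syllable 1 onset /vjbd/ has 4 consonants (> 3) → not permitted
/mdmob.bem/ — violates constraint 3: adjacent identical consonants /bb/ → not permitted
/dvdo.fvifj/ — violates constraint 4: syllable 2 coda /fj/ has 2 consonants (> 1) → not permitted
/fjfiv/ — violates constraint 1: syllable 1 coda contains /v/ → not permitted
/fpfvij/ — violates constraint 2: syllable 1 onset /fpfv/ has 4 consonants (> 3) → not permitted
Permitted: /mji.fvjub/ → 1.

1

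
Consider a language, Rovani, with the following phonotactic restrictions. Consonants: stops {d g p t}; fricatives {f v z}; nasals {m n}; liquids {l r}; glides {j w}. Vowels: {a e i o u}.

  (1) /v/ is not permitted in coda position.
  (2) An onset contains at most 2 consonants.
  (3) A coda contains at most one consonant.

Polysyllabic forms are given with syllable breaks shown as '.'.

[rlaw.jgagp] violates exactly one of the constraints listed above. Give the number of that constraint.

3

[rlaw.jgagp]: syllable 2 coda /gp/ has 2 consonants (> 1).
This is a violation of constraint 3: "A coda contains at most one consonant."
The remaining constraints (1, 2) are satisfied.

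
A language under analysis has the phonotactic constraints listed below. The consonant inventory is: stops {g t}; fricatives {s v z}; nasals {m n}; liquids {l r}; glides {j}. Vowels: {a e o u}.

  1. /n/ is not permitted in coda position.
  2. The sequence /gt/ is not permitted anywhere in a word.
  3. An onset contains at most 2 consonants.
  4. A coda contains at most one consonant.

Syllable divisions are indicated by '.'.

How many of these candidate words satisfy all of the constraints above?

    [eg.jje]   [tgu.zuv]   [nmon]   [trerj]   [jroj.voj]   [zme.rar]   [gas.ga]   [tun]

[eg.jje] — σ1 onset /∅/, coda /g/ ok; σ2 onset /jj/ (2C), coda /∅/ ok → licit
[tgu.zuv] — σ1 onset /tg/ (2C), coda /∅/ ok; σ2 onset /z/, coda /v/ ok → licit
[nmon] — violates constraint 1: syllable 1 coda contains /n/ → illicit
[trerj] — violates constraint 4: syllable 1 coda /rj/ has 2 consonants (> 1) → illicit
[jroj.voj] — σ1 onset /jr/ (2C), coda /j/ ok; σ2 onset /v/, coda /j/ ok → licit
[zme.rar] — σ1 onset /zm/ (2C), coda /∅/ ok; σ2 onset /r/, coda /r/ ok → licit
[gas.ga] — σ1 onset /g/, coda /s/ ok; σ2 onset /g/, coda /∅/ ok → licit
[tun] — violates constraint 1: syllable 1 coda contains /n/ → illicit
Licit: [eg.jje], [tgu.zuv], [jroj.voj], [zme.rar], [gas.ga] → 5.

5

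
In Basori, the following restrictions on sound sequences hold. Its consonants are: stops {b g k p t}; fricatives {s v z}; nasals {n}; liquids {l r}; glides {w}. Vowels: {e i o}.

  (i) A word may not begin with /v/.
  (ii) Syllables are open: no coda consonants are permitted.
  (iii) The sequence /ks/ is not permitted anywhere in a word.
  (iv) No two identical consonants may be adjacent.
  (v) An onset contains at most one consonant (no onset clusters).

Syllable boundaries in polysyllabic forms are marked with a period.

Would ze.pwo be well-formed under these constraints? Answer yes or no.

no

ze.pwo — violates constraint (v): syllable 2 onset /pw/ has 2 consonants (> 1) → ill-formed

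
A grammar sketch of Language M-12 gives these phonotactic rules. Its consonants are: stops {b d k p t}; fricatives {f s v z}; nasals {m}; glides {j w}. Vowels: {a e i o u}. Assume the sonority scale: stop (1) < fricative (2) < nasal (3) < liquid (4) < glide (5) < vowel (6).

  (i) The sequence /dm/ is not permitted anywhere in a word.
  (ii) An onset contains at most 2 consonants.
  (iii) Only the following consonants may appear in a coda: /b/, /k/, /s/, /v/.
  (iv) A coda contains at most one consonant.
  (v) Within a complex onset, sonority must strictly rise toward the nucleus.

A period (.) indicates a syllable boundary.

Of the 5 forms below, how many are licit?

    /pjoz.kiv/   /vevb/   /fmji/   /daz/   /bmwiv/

0

/pjoz.kiv/ — violates constraint (iii): syllable 1 coda contains /z/, which is not a licensed coda consonant → illicit
/vevb/ — violates constraint (iv): syllable 1 coda /vb/ has 2 consonants (> 1) → illicit
/fmji/ — violates constraint (ii): syllable 1 onset /fmj/ has 3 consonants (> 2) → illicit
/daz/ — violates constraint (iii): syllable 1 coda contains /z/, which is not a licensed coda consonant → illicit
/bmwiv/ — violates constraint (ii): syllable 1 onset /bmw/ has 3 consonants (> 2) → illicit
No form is licit → 0.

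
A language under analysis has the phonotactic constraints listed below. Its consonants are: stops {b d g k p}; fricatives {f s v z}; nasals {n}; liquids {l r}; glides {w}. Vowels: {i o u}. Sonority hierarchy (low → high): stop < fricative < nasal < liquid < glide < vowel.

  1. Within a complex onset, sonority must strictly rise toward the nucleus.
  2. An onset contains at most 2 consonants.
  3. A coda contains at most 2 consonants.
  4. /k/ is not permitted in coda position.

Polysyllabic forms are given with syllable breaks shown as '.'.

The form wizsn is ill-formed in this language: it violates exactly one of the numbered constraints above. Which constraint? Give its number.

3

wizsn: syllable 1 coda /zsn/ has 3 consonants (> 2).
This is a violation of constraint 3: "A coda contains at most 2 consonants."
The remaining constraints (1, 2, 4) are satisfied.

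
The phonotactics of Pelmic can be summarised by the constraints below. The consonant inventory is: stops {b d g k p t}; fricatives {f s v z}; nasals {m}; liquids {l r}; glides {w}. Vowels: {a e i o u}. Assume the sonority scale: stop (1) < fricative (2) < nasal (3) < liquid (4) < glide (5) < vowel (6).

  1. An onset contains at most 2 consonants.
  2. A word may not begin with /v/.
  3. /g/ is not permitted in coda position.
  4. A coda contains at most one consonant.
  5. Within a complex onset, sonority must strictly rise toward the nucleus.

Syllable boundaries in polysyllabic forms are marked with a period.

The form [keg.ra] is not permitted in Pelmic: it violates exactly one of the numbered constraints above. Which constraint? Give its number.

[keg.ra]: syllable 1 coda contains /g/.
This is a violation of constraint 3: "/g/ is not permitted in coda position."
The remaining constraints (1, 2, 4, 5) are satisfied.

3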